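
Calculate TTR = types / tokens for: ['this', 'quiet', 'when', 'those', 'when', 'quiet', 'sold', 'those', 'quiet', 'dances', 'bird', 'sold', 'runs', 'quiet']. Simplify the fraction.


Tokens: 14
Unique types: ('bird', 'dances', 'quiet', 'runs', 'sold', 'this', 'those', 'when') = 8
TTR = 8/14
Simplify: divide both by 2 -> 4/7
TTR = 4/7

4/7


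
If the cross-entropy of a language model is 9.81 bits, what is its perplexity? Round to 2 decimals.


Perplexity formula: PP = 2^H
H = 9.81
PP = 2^9.81
Decompose: 2^9.81 = 2^9 * 2^0.81
2^9 = 512, 2^0.81 ~ 1.7532114
PP ~ 512 * 1.7532114 = 897.6442368
Rounded to 2 decimals: 897.64

897.64


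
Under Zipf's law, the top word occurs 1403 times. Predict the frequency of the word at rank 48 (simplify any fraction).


Zipf's law: freq(rank) = f1 / rank
f1 = 1403, rank = 48
freq = 1403 / 48
GCD(1403, 48) = 1
Simplified: 1403/48

1403/48


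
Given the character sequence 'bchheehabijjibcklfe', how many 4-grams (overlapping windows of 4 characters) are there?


String 'bchheehabijjibcklfe' has length L = 19.
Number of overlapping n-grams = L - n + 1
Substituting: 19 - 4 + 1 = 16

16


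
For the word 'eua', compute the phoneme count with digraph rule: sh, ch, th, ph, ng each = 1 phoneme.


Parsing 'eua' greedily, digraphs first:
  'e' -> vowel phoneme (phonemes so far: 1)
  'u' -> vowel phoneme (phonemes so far: 2)
  'a' -> vowel phoneme (phonemes so far: 3)
Total phonemes: 3

3


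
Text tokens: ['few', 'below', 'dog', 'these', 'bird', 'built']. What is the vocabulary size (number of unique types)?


Listing all tokens and tracking unique types:
  Token 1: 'few' -> NEW (unique so far: 1)
  Token 2: 'below' -> NEW (unique so far: 2)
  Token 3: 'dog' -> NEW (unique so far: 3)
  Token 4: 'these' -> NEW (unique so far: 4)
  Token 5: 'bird' -> NEW (unique so far: 5)
  Token 6: 'built' -> NEW (unique so far: 6)
Unique types: ('below', 'bird', 'built', 'dog', 'few', 'these')
Vocabulary size: 6

6


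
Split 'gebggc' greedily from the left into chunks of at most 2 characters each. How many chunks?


'gebggc' has 6 characters.
Chunking with max size 2:
  Chunk 1: 'ge' (positions 0-1)
  Chunk 2: 'bg' (positions 2-3)
  Chunk 3: 'gc' (positions 4-5)
Total chunks: ceil(6 / 2) = 3

3


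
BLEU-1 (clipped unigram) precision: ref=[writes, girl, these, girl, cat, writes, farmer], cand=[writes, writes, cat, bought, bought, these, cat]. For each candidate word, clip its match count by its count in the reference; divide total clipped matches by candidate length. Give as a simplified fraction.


Reference word counts: {'cat': 1, 'farmer': 1, 'girl': 2, 'these': 1, 'writes': 2}
Checking each candidate word (with clipping):
  'writes' -> in reference (ref count 2, used 1/2) -> match (matches: 1)
  'writes' -> in reference (ref count 2, used 2/2) -> match (matches: 2)
  'cat' -> in reference (ref count 1, used 1/1) -> match (matches: 3)
  'bought' -> not in reference -> no match (matches: 3)
  'bought' -> not in reference -> no match (matches: 3)
  'these' -> in reference (ref count 1, used 1/1) -> match (matches: 4)
  'cat' -> ref count 1 already used up (1/1) -> clipped, no match (matches: 4)
Clipped matches: 4, Candidate length: 7
Precision = 4/7

4/7


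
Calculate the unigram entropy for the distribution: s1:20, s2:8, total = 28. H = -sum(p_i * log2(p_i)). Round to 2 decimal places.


Computing entropy H = -sum(p_i * log2(p_i)):
  s1: p = 20/28 = 0.7143, -p*log2(p) = 0.3467
  s2: p = 8/28 = 0.2857, -p*log2(p) = 0.5164
H = sum of terms = 0.8631
Rounded to 2 decimals: 0.86

0.86


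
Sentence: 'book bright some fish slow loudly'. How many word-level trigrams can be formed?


Word trigrams from [6] words:
  Trigram 1: (book bright some)
  Trigram 2: (bright some fish)
  Trigram 3: (some fish slow)
  Trigram 4: (fish slow loudly)
Total word trigrams: 6 - 2 = 4

4


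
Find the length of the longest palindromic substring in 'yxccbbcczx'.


Scanning 'yxccbbcczx' for palindromic substrings.
Substring at positions 2-7: 'ccbbcc'.
Check: reverse('ccbbcc') = 'ccbbcc' -> palindrome confirmed.
Neighbouring characters ('x' / 'z') break symmetry, so it cannot extend further.
No longer palindromic substring exists; longest length = 6

6


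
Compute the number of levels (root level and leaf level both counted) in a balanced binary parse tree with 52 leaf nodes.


In a balanced binary tree with n leaves the deepest leaf is ceil(log2(n)) edges below the root,
so counting node levels inclusive of root and leaves gives ceil(log2(n)) + 1 levels.
log2(52) = 5.7004
ceil(5.7004) = 6
levels = 6 + 1 = 7

7


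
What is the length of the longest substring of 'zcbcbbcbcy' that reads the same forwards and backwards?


Scanning 'zcbcbbcbcy' for palindromic substrings.
Substring at positions 1-8: 'cbcbbcbc'.
Check: reverse('cbcbbcbc') = 'cbcbbcbc' -> palindrome confirmed.
Neighbouring characters ('z' / 'y') break symmetry, so it cannot extend further.
No longer palindromic substring exists; longest length = 8

8


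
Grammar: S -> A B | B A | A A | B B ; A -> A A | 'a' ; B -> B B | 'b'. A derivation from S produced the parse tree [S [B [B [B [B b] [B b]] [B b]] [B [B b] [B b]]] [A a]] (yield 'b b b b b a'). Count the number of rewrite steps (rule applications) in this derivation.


Every bracketed nonterminal node [X ...] in the tree is produced by exactly one rule application.
Reading the tree off as a leftmost derivation:
  Step 1: S  =>  B A   (applied S -> B A)
  Step 2: B A  =>  B B A   (applied B -> B B)
  Step 3: B B A  =>  B B B A   (applied B -> B B)
  Step 4: B B B A  =>  B B B B A   (applied B -> B B)
  Step 5: B B B B A  =>  b B B B A   (applied B -> b)
  Step 6: b B B B A  =>  b b B B A   (applied B -> b)
  Step 7: b b B B A  =>  b b b B A   (applied B -> b)
  Step 8: b b b B A  =>  b b b B B A   (applied B -> B B)
  Step 9: b b b B B A  =>  b b b b B A   (applied B -> b)
  Step 10: b b b b B A  =>  b b b b b A   (applied B -> b)
  Step 11: b b b b b A  =>  b b b b b a   (applied A -> a)
Final yield: b b b b b a
Total rewrite steps: 11

11


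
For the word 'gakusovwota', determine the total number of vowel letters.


Scanning each character of 'gakusovwota':
  Position 1: 'g' -> consonant (running count: 0)
  Position 2: 'a' -> vowel (running count: 1)
  Position 3: 'k' -> consonant (running count: 1)
  Position 4: 'u' -> vowel (running count: 2)
  Position 5: 's' -> consonant (running count: 2)
  Position 6: 'o' -> vowel (running count: 3)
  Position 7: 'v' -> consonant (running count: 3)
  Position 8: 'w' -> consonant (running count: 3)
  Position 9: 'o' -> vowel (running count: 4)
  Position 10: 't' -> consonant (running count: 4)
  Position 11: 'a' -> vowel (running count: 5)
Total vowels: 5

5


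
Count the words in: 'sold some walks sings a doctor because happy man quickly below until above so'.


Counting words by splitting on spaces:
  Word 1: 'sold'
  Word 2: 'some'
  Word 3: 'walks'
  Word 4: 'sings'
  Word 5: 'a'
  Word 6: 'doctor'
  Word 7: 'because'
  Word 8: 'happy'
  Word 9: 'man'
  Word 10: 'quickly'
  Word 11: 'below'
  Word 12: 'until'
  Word 13: 'above'
  Word 14: 'so'
Total words: 14

14


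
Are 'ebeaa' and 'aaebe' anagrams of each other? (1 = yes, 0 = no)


Sort characters of 'ebeaa': 'aabee'
Sort characters of 'aaebe': 'aabee'
Sorted forms match -> they ARE anagrams
Result: 1

1


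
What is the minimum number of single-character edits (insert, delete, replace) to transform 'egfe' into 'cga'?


Building DP table for s1='egfe' (len 4) and s2='cga' (len 3):
       c  g  a
    0  1  2  3
  e 1  1  2  3
  g 2  2  1  2
  f 3  3  2  2
  e 4  4  3  3
Edit distance = dp[4][3] = 3

3


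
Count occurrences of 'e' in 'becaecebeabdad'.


Scanning 'becaecebeabdad' for 'e':
  Position 1: 'e' -> MATCH (count: 1)
  Position 4: 'e' -> MATCH (count: 2)
  Position 6: 'e' -> MATCH (count: 3)
  Position 8: 'e' -> MATCH (count: 4)
Total occurrences of 'e': 4

4


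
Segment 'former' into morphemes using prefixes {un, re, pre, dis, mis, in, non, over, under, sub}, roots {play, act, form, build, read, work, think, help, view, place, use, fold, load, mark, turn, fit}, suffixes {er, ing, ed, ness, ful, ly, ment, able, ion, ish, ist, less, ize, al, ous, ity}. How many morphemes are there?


Segmenting 'former' against the inventory:
  'form' -> root (morpheme 1)
  'er' -> suffix (morpheme 2)
Total morphemes: 2

2


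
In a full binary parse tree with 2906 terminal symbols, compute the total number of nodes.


Leaf nodes (terminals): 2906
Internal nodes = n - 1 = 2906 - 1 = 2905
Total = leaves + internal = 2906 + 2905 = 5811

5811


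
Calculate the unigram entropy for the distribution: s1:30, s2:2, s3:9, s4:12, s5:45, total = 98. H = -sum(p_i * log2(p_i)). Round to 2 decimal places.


Computing entropy H = -sum(p_i * log2(p_i)):
  s1: p = 30/98 = 0.3061, -p*log2(p) = 0.5228
  s2: p = 2/98 = 0.0204, -p*log2(p) = 0.1146
  s3: p = 9/98 = 0.0918, -p*log2(p) = 0.3164
  s4: p = 12/98 = 0.1224, -p*log2(p) = 0.3710
  s5: p = 45/98 = 0.4592, -p*log2(p) = 0.5156
H = sum of terms = 1.8404
Rounded to 2 decimals: 1.84

1.84


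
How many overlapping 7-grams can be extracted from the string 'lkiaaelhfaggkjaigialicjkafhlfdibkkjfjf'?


String 'lkiaaelhfaggkjaigialicjkafhlfdibkkjfjf' has length L = 38.
Number of overlapping n-grams = L - n + 1
Substituting: 38 - 7 + 1 = 32

32


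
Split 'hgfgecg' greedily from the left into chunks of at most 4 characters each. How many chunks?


'hgfgecg' has 7 characters.
Chunking with max size 4:
  Chunk 1: 'hgfg' (positions 0-3)
  Chunk 2: 'ecg' (positions 4-6)
Total chunks: ceil(7 / 4) = 2

2


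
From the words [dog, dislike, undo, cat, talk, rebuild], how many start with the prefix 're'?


Checking each word for prefix 're':
  'dog' -> no (count: 0)
  'dislike' -> no (count: 0)
  'undo' -> no (count: 0)
  'cat' -> no (count: 0)
  'talk' -> no (count: 0)
  'rebuild' -> YES, starts with 're' (count: 1)
Total with prefix 're': 1

1


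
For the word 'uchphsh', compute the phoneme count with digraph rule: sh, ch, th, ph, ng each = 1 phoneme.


Parsing 'uchphsh' greedily, digraphs first:
  'u' -> vowel phoneme (phonemes so far: 1)
  'ch' -> digraph (1 consonant phoneme) (phonemes so far: 2)
  'ph' -> digraph (1 consonant phoneme) (phonemes so far: 3)
  'sh' -> digraph (1 consonant phoneme) (phonemes so far: 4)
Total phonemes: 4

4


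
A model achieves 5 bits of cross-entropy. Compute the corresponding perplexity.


Perplexity formula: PP = 2^H
H = 5
PP = 2^5
Steps: 2^1 = 2, 2^2 = 4, 2^3 = 8, 2^4 = 16, 2^5 = 32
PP = 32

32


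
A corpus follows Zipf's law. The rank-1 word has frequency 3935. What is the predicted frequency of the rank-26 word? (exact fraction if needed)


Zipf's law: freq(rank) = f1 / rank
f1 = 3935, rank = 26
freq = 3935 / 26
GCD(3935, 26) = 1
Simplified: 3935/26

3935/26


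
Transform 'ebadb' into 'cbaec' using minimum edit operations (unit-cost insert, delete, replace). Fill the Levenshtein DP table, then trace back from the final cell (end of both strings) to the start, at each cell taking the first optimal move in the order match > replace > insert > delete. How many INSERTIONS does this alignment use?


Edit distance = 3. Backtracking from cell (5, 5) with preference match > replace > insert > delete,
then listing the resulting alignment 'ebadb' -> 'cbaec' left to right:
  Step 1: replace e->c
  Step 2: keep 'b'
  Step 3: keep 'a'
  Step 4: replace d->e
  Step 5: replace b->c
Total insertions: 0

0


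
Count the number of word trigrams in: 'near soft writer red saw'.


Word trigrams from [5] words:
  Trigram 1: (near soft writer)
  Trigram 2: (soft writer red)
  Trigram 3: (writer red saw)
Total word trigrams: 5 - 2 = 3

3


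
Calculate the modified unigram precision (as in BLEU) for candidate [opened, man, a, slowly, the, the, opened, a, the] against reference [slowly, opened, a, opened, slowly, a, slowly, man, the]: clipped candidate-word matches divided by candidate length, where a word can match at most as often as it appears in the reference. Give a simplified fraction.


Reference word counts: {'a': 2, 'man': 1, 'opened': 2, 'slowly': 3, 'the': 1}
Checking each candidate word (with clipping):
  'opened' -> in reference (ref count 2, used 1/2) -> match (matches: 1)
  'man' -> in reference (ref count 1, used 1/1) -> match (matches: 2)
  'a' -> in reference (ref count 2, used 1/2) -> match (matches: 3)
  'slowly' -> in reference (ref count 3, used 1/3) -> match (matches: 4)
  'the' -> in reference (ref count 1, used 1/1) -> match (matches: 5)
  'the' -> ref count 1 already used up (1/1) -> clipped, no match (matches: 5)
  'opened' -> in reference (ref count 2, used 2/2) -> match (matches: 6)
  'a' -> in reference (ref count 2, used 2/2) -> match (matches: 7)
  'the' -> ref count 1 already used up (1/1) -> clipped, no match (matches: 7)
Clipped matches: 7, Candidate length: 9
Precision = 7/9

7/9


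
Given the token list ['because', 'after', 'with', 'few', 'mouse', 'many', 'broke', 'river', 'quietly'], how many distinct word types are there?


Listing all tokens and tracking unique types:
  Token 1: 'because' -> NEW (unique so far: 1)
  Token 2: 'after' -> NEW (unique so far: 2)
  Token 3: 'with' -> NEW (unique so far: 3)
  Token 4: 'few' -> NEW (unique so far: 4)
  Token 5: 'mouse' -> NEW (unique so far: 5)
  Token 6: 'many' -> NEW (unique so far: 6)
  Token 7: 'broke' -> NEW (unique so far: 7)
  Token 8: 'river' -> NEW (unique so far: 8)
  Token 9: 'quietly' -> NEW (unique so far: 9)
Unique types: ('after', 'because', 'broke', 'few', 'many', 'mouse', 'quietly', 'river', 'with')
Vocabulary size: 9

9


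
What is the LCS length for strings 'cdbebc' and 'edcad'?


DP table for LCS of 'cdbebc' and 'edcad':
       e  d  c  a  d
    0  0  0  0  0  0
  c 0  0  0  1  1  1
  d 0  0  1  1  1  2
  b 0  0  1  1  1  2
  e 0  1  1  1  1  2
  b 0  1  1  1  1  2
  c 0  1  1  2  2  2
LCS: 'cd'
LCS length = 2

2


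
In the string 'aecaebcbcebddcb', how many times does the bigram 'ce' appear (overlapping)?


Scanning 'aecaebcbcebddcb' for bigram 'ce':
  Position 0: 'ae' -> no
  Position 1: 'ec' -> no
  Position 2: 'ca' -> no
  Position 3: 'ae' -> no
  Position 4: 'eb' -> no
  Position 5: 'bc' -> no
  Position 6: 'cb' -> no
  Position 7: 'bc' -> no
  Position 8: 'ce' -> MATCH
  Position 9: 'eb' -> no
  Position 10: 'bd' -> no
  Position 11: 'dd' -> no
  Position 12: 'dc' -> no
  Position 13: 'cb' -> no
Total matches: 1

1


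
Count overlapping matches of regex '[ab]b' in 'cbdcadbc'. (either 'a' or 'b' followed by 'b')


Pattern: [ab]b means either 'a' or 'b' followed by 'b'.
Scanning 'cbdcadbc' position-by-position:
  Pos 0: window 'cb' -> no
  Pos 1: window 'bd' -> no
  Pos 2: window 'dc' -> no
  Pos 3: window 'ca' -> no
  Pos 4: window 'ad' -> no
  Pos 5: window 'db' -> no
  Pos 6: window 'bc' -> no
  Pos 7: window 'c' -> no
Total matches: 0

0


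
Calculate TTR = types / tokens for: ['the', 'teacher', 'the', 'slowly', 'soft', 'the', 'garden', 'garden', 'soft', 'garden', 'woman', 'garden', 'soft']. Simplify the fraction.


Tokens: 13
Unique types: ('garden', 'slowly', 'soft', 'teacher', 'the', 'woman') = 6
TTR = 6/13
Already in lowest terms.

6/13


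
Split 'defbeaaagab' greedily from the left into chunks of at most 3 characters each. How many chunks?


'defbeaaagab' has 11 characters.
Chunking with max size 3:
  Chunk 1: 'def' (positions 0-2)
  Chunk 2: 'bea' (positions 3-5)
  Chunk 3: 'aag' (positions 6-8)
  Chunk 4: 'ab' (positions 9-10)
Total chunks: ceil(11 / 3) = 4

4


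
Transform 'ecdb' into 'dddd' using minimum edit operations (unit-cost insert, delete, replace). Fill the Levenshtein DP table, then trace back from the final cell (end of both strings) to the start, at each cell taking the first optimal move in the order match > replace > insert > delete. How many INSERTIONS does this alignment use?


Edit distance = 3. Backtracking from cell (4, 4) with preference match > replace > insert > delete,
then listing the resulting alignment 'ecdb' -> 'dddd' left to right:
  Step 1: replace e->d
  Step 2: replace c->d
  Step 3: keep 'd'
  Step 4: replace b->d
Total insertions: 0

0


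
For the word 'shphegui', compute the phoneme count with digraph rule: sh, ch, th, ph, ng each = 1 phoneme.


Parsing 'shphegui' greedily, digraphs first:
  'sh' -> digraph (1 consonant phoneme) (phonemes so far: 1)
  'ph' -> digraph (1 consonant phoneme) (phonemes so far: 2)
  'e' -> vowel phoneme (phonemes so far: 3)
  'g' -> consonant phoneme (phonemes so far: 4)
  'u' -> vowel phoneme (phonemes so far: 5)
  'i' -> vowel phoneme (phonemes so far: 6)
Total phonemes: 6

6


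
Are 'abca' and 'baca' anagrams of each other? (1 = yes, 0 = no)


Sort characters of 'abca': 'aabc'
Sort characters of 'baca': 'aabc'
Sorted forms match -> they ARE anagrams
Result: 1

1


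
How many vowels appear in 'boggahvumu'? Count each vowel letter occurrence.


Scanning each character of 'boggahvumu':
  Position 1: 'b' -> consonant (running count: 0)
  Position 2: 'o' -> vowel (running count: 1)
  Position 3: 'g' -> consonant (running count: 1)
  Position 4: 'g' -> consonant (running count: 1)
  Position 5: 'a' -> vowel (running count: 2)
  Position 6: 'h' -> consonant (running count: 2)
  Position 7: 'v' -> consonant (running count: 2)
  Position 8: 'u' -> vowel (running count: 3)
  Position 9: 'm' -> consonant (running count: 3)
  Position 10: 'u' -> vowel (running count: 4)
Total vowels: 4

4


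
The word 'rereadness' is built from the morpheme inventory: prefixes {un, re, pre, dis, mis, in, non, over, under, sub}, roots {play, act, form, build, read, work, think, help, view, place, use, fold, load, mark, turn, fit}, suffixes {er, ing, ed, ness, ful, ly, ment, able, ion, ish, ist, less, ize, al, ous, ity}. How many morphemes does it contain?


Segmenting 'rereadness' against the inventory:
  're' -> prefix (morpheme 1)
  'read' -> root (morpheme 2)
  'ness' -> suffix (morpheme 3)
Total morphemes: 3

3


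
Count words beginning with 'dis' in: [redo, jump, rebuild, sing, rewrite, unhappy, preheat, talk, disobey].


Checking each word for prefix 'dis':
  'redo' -> no (count: 0)
  'jump' -> no (count: 0)
  'rebuild' -> no (count: 0)
  'sing' -> no (count: 0)
  'rewrite' -> no (count: 0)
  'unhappy' -> no (count: 0)
  'preheat' -> no (count: 0)
  'talk' -> no (count: 0)
  'disobey' -> YES, starts with 'dis' (count: 1)
Total with prefix 'dis': 1

1


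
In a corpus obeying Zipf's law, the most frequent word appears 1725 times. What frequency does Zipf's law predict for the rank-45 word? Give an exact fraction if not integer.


Zipf's law: freq(rank) = f1 / rank
f1 = 1725, rank = 45
freq = 1725 / 45
GCD(1725, 45) = 15
Simplified: 115/3

115/3


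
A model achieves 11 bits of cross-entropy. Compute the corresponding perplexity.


Perplexity formula: PP = 2^H
H = 11
PP = 2^11
PP = 2^11 = 2048

2048


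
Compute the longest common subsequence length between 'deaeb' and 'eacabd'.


DP table for LCS of 'deaeb' and 'eacabd':
       e  a  c  a  b  d
    0  0  0  0  0  0  0
  d 0  0  0  0  0  0  1
  e 0  1  1  1  1  1  1
  a 0  1  2  2  2  2  2
  e 0  1  2  2  2  2  2
  b 0  1  2  2  2  3  3
LCS: 'eab'
LCS length = 3

3


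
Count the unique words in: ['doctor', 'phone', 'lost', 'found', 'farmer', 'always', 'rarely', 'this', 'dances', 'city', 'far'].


Listing all tokens and tracking unique types:
  Token 1: 'doctor' -> NEW (unique so far: 1)
  Token 2: 'phone' -> NEW (unique so far: 2)
  Token 3: 'lost' -> NEW (unique so far: 3)
  Token 4: 'found' -> NEW (unique so far: 4)
  Token 5: 'farmer' -> NEW (unique so far: 5)
  Token 6: 'always' -> NEW (unique so far: 6)
  Token 7: 'rarely' -> NEW (unique so far: 7)
  Token 8: 'this' -> NEW (unique so far: 8)
  Token 9: 'dances' -> NEW (unique so far: 9)
  Token 10: 'city' -> NEW (unique so far: 10)
  Token 11: 'far' -> NEW (unique so far: 11)
Unique types: ('always', 'city', 'dances', 'doctor', 'far', 'farmer', 'found', 'lost', 'phone', 'rarely', 'this')
Vocabulary size: 11

11


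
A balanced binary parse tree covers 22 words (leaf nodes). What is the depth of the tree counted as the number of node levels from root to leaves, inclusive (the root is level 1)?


In a balanced binary tree with n leaves the deepest leaf is ceil(log2(n)) edges below the root,
so counting node levels inclusive of root and leaves gives ceil(log2(n)) + 1 levels.
log2(22) = 4.4594
ceil(4.4594) = 5
levels = 5 + 1 = 6

6


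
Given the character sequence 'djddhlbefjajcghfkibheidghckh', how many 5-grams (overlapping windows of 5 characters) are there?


String 'djddhlbefjajcghfkibheidghckh' has length L = 28.
Number of overlapping n-grams = L - n + 1
Substituting: 28 - 5 + 1 = 24

24


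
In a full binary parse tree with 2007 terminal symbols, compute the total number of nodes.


Leaf nodes (terminals): 2007
Internal nodes = n - 1 = 2007 - 1 = 2006
Total = leaves + internal = 2007 + 2006 = 4013

4013


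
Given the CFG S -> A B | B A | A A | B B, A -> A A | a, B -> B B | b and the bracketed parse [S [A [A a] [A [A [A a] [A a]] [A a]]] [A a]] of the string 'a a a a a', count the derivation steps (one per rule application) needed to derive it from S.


Every bracketed nonterminal node [X ...] in the tree is produced by exactly one rule application.
Reading the tree off as a leftmost derivation:
  Step 1: S  =>  A A   (applied S -> A A)
  Step 2: A A  =>  A A A   (applied A -> A A)
  Step 3: A A A  =>  a A A   (applied A -> a)
  Step 4: a A A  =>  a A A A   (applied A -> A A)
  Step 5: a A A A  =>  a A A A A   (applied A -> A A)
  Step 6: a A A A A  =>  a a A A A   (applied A -> a)
  Step 7: a a A A A  =>  a a a A A   (applied A -> a)
  Step 8: a a a A A  =>  a a a a A   (applied A -> a)
  Step 9: a a a a A  =>  a a a a a   (applied A -> a)
Final yield: a a a a a
Total rewrite steps: 9

9


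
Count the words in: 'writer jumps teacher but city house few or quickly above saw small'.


Counting words by splitting on spaces:
  Word 1: 'writer'
  Word 2: 'jumps'
  Word 3: 'teacher'
  Word 4: 'but'
  Word 5: 'city'
  Word 6: 'house'
  Word 7: 'few'
  Word 8: 'or'
  Word 9: 'quickly'
  Word 10: 'above'
  Word 11: 'saw'
  Word 12: 'small'
Total words: 12

12


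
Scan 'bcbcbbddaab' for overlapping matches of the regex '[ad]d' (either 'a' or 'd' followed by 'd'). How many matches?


Pattern: [ad]d means either 'a' or 'd' followed by 'd'.
Scanning 'bcbcbbddaab' position-by-position:
  Pos 0: window 'bc' -> no
  Pos 1: window 'cb' -> no
  Pos 2: window 'bc' -> no
  Pos 3: window 'cb' -> no
  Pos 4: window 'bb' -> no
  Pos 5: window 'bd' -> no
  Pos 6: window 'dd' -> MATCH
  Pos 7: window 'da' -> no
  Pos 8: window 'aa' -> no
  Pos 9: window 'ab' -> no
  Pos 10: window 'b' -> no
Total matches: 1

1


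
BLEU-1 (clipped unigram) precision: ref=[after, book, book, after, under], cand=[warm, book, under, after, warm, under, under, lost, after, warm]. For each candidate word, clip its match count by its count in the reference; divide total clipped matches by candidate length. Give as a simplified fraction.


Reference word counts: {'after': 2, 'book': 2, 'under': 1}
Checking each candidate word (with clipping):
  'warm' -> not in reference -> no match (matches: 0)
  'book' -> in reference (ref count 2, used 1/2) -> match (matches: 1)
  'under' -> in reference (ref count 1, used 1/1) -> match (matches: 2)
  'after' -> in reference (ref count 2, used 1/2) -> match (matches: 3)
  'warm' -> not in reference -> no match (matches: 3)
  'under' -> ref count 1 already used up (1/1) -> clipped, no match (matches: 3)
  'under' -> ref count 1 already used up (1/1) -> clipped, no match (matches: 3)
  'lost' -> not in reference -> no match (matches: 3)
  'after' -> in reference (ref count 2, used 2/2) -> match (matches: 4)
  'warm' -> not in reference -> no match (matches: 4)
Clipped matches: 4, Candidate length: 10
Precision = 4/10 = 2/5

2/5


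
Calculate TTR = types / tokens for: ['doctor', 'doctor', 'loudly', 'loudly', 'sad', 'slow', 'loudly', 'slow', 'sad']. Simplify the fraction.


Tokens: 9
Unique types: ('doctor', 'loudly', 'sad', 'slow') = 4
TTR = 4/9
Already in lowest terms.

4/9


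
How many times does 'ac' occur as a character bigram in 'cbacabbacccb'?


Scanning 'cbacabbacccb' for bigram 'ac':
  Position 0: 'cb' -> no
  Position 1: 'ba' -> no
  Position 2: 'ac' -> MATCH
  Position 3: 'ca' -> no
  Position 4: 'ab' -> no
  Position 5: 'bb' -> no
  Position 6: 'ba' -> no
  Position 7: 'ac' -> MATCH
  Position 8: 'cc' -> no
  Position 9: 'cc' -> no
  Position 10: 'cb' -> no
Total matches: 2

2


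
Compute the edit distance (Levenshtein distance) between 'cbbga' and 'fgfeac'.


Building DP table for s1='cbbga' (len 5) and s2='fgfeac' (len 6):
       f  g  f  e  a  c
    0  1  2  3  4  5  6
  c 1  1  2  3  4  5  5
  b 2  2  2  3  4  5  6
  b 3  3  3  3  4  5  6
  g 4  4  3  4  4  5  6
  a 5  5  4  4  5  4  5
Edit distance = dp[5][6] = 5

5


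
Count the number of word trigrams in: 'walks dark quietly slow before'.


Word trigrams from [5] words:
  Trigram 1: (walks dark quietly)
  Trigram 2: (dark quietly slow)
  Trigram 3: (quietly slow before)
Total word trigrams: 5 - 2 = 3

3


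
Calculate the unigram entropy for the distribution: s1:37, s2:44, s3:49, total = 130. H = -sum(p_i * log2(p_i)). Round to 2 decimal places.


Computing entropy H = -sum(p_i * log2(p_i)):
  s1: p = 37/130 = 0.2846, -p*log2(p) = 0.5160
  s2: p = 44/130 = 0.3385, -p*log2(p) = 0.5290
  s3: p = 49/130 = 0.3769, -p*log2(p) = 0.5306
H = sum of terms = 1.5756
Rounded to 2 decimals: 1.58

1.58


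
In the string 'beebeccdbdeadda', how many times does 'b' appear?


Scanning 'beebeccdbdeadda' for 'b':
  Position 0: 'b' -> MATCH (count: 1)
  Position 3: 'b' -> MATCH (count: 2)
  Position 8: 'b' -> MATCH (count: 3)
Total occurrences of 'b': 3

3


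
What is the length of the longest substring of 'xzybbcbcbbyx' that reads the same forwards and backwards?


Scanning 'xzybbcbcbbyx' for palindromic substrings.
Substring at positions 2-10: 'ybbcbcbby'.
Check: reverse('ybbcbcbby') = 'ybbcbcbby' -> palindrome confirmed.
Neighbouring characters ('z' / 'x') break symmetry, so it cannot extend further.
No longer palindromic substring exists; longest length = 9

9


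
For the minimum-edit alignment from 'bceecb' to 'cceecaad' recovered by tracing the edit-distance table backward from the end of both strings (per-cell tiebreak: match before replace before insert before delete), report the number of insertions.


Edit distance = 4. Backtracking from cell (6, 8) with preference match > replace > insert > delete,
then listing the resulting alignment 'bceecb' -> 'cceecaad' left to right:
  Step 1: replace b->c
  Step 2: keep 'c'
  Step 3: keep 'e'
  Step 4: keep 'e'
  Step 5: keep 'c'
  Step 6: insert 'a' [insertion #1]
  Step 7: insert 'a' [insertion #2]
  Step 8: replace b->d
Total insertions: 2

2


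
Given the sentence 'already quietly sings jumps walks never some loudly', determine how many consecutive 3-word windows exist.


Word trigrams from [8] words:
  Trigram 1: (already quietly sings)
  Trigram 2: (quietly sings jumps)
  Trigram 3: (sings jumps walks)
  Trigram 4: (jumps walks never)
  Trigram 5: (walks never some)
  Trigram 6: (never some loudly)
Total word trigrams: 8 - 2 = 6

6


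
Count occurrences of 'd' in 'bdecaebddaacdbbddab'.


Scanning 'bdecaebddaacdbbddab' for 'd':
  Position 1: 'd' -> MATCH (count: 1)
  Position 7: 'd' -> MATCH (count: 2)
  Position 8: 'd' -> MATCH (count: 3)
  Position 12: 'd' -> MATCH (count: 4)
  Position 15: 'd' -> MATCH (count: 5)
  Position 16: 'd' -> MATCH (count: 6)
Total occurrences of 'd': 6

6


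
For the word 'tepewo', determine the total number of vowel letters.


Scanning each character of 'tepewo':
  Position 1: 't' -> consonant (running count: 0)
  Position 2: 'e' -> vowel (running count: 1)
  Position 3: 'p' -> consonant (running count: 1)
  Position 4: 'e' -> vowel (running count: 2)
  Position 5: 'w' -> consonant (running count: 2)
  Position 6: 'o' -> vowel (running count: 3)
Total vowels: 3

3


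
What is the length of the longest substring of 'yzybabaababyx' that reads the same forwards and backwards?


Scanning 'yzybabaababyx' for palindromic substrings.
Substring at positions 2-11: 'ybabaababy'.
Check: reverse('ybabaababy') = 'ybabaababy' -> palindrome confirmed.
Neighbouring characters ('z' / 'x') break symmetry, so it cannot extend further.
No longer palindromic substring exists; longest length = 10

10


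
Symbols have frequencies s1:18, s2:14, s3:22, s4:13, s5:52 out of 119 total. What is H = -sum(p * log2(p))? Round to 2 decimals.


Computing entropy H = -sum(p_i * log2(p_i)):
  s1: p = 18/119 = 0.1513, -p*log2(p) = 0.4122
  s2: p = 14/119 = 0.1176, -p*log2(p) = 0.3632
  s3: p = 22/119 = 0.1849, -p*log2(p) = 0.4502
  s4: p = 13/119 = 0.1092, -p*log2(p) = 0.3490
  s5: p = 52/119 = 0.4370, -p*log2(p) = 0.5219
H = sum of terms = 2.0965
Rounded to 2 decimals: 2.10

2.10


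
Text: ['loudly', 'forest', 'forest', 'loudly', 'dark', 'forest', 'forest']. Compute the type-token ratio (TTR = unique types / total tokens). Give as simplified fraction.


Tokens: 7
Unique types: ('dark', 'forest', 'loudly') = 3
TTR = 3/7
Already in lowest terms.

3/7


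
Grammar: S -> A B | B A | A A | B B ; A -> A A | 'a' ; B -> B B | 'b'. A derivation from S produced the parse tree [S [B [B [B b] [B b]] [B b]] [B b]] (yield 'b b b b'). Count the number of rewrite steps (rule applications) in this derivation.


Every bracketed nonterminal node [X ...] in the tree is produced by exactly one rule application.
Reading the tree off as a leftmost derivation:
  Step 1: S  =>  B B   (applied S -> B B)
  Step 2: B B  =>  B B B   (applied B -> B B)
  Step 3: B B B  =>  B B B B   (applied B -> B B)
  Step 4: B B B B  =>  b B B B   (applied B -> b)
  Step 5: b B B B  =>  b b B B   (applied B -> b)
  Step 6: b b B B  =>  b b b B   (applied B -> b)
  Step 7: b b b B  =>  b b b b   (applied B -> b)
Final yield: b b b b
Total rewrite steps: 7

7


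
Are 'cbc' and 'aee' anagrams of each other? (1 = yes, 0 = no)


Sort characters of 'cbc': 'bcc'
Sort characters of 'aee': 'aee'
Sorted forms differ -> they are NOT anagrams
Result: 0

0


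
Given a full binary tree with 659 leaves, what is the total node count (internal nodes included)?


Leaf nodes (terminals): 659
Internal nodes = n - 1 = 659 - 1 = 658
Total = leaves + internal = 659 + 658 = 1317

1317


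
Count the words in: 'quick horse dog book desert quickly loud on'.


Counting words by splitting on spaces:
  Word 1: 'quick'
  Word 2: 'horse'
  Word 3: 'dog'
  Word 4: 'book'
  Word 5: 'desert'
  Word 6: 'quickly'
  Word 7: 'loud'
  Word 8: 'on'
Total words: 8

8


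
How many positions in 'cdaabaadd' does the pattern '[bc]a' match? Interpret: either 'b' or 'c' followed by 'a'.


Pattern: [bc]a means either 'b' or 'c' followed by 'a'.
Scanning 'cdaabaadd' position-by-position:
  Pos 0: window 'cd' -> no
  Pos 1: window 'da' -> no
  Pos 2: window 'aa' -> no
  Pos 3: window 'ab' -> no
  Pos 4: window 'ba' -> MATCH
  Pos 5: window 'aa' -> no
  Pos 6: window 'ad' -> no
  Pos 7: window 'dd' -> no
  Pos 8: window 'd' -> no
Total matches: 1

1


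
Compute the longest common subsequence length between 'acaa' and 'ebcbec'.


DP table for LCS of 'acaa' and 'ebcbec':
       e  b  c  b  e  c
    0  0  0  0  0  0  0
  a 0  0  0  0  0  0  0
  c 0  0  0  1  1  1  1
  a 0  0  0  1  1  1  1
  a 0  0  0  1  1  1  1
LCS: 'c'
LCS length = 1

1


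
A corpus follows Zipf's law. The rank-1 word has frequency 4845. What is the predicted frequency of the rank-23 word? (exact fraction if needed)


Zipf's law: freq(rank) = f1 / rank
f1 = 4845, rank = 23
freq = 4845 / 23
GCD(4845, 23) = 1
Simplified: 4845/23

4845/23


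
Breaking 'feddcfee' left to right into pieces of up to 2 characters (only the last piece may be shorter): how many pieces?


'feddcfee' has 8 characters.
Chunking with max size 2:
  Chunk 1: 'fe' (positions 0-1)
  Chunk 2: 'dd' (positions 2-3)
  Chunk 3: 'cf' (positions 4-5)
  Chunk 4: 'ee' (positions 6-7)
Total chunks: ceil(8 / 2) = 4

4


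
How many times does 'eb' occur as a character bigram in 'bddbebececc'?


Scanning 'bddbebececc' for bigram 'eb':
  Position 0: 'bd' -> no
  Position 1: 'dd' -> no
  Position 2: 'db' -> no
  Position 3: 'be' -> no
  Position 4: 'eb' -> MATCH
  Position 5: 'be' -> no
  Position 6: 'ec' -> no
  Position 7: 'ce' -> no
  Position 8: 'ec' -> no
  Position 9: 'cc' -> no
Total matches: 1

1


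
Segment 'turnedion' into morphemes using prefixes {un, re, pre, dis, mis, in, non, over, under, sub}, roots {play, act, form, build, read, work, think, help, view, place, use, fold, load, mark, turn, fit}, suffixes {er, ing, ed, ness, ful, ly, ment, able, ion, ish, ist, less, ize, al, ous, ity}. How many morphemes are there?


Segmenting 'turnedion' against the inventory:
  'turn' -> root (morpheme 1)
  'ed' -> suffix (morpheme 2)
  'ion' -> suffix (morpheme 3)
Total morphemes: 3

3


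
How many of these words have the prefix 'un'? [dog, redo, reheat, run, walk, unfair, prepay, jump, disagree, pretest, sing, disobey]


Checking each word for prefix 'un':
  'dog' -> no (count: 0)
  'redo' -> no (count: 0)
  'reheat' -> no (count: 0)
  'run' -> no (count: 0)
  'walk' -> no (count: 0)
  'unfair' -> YES, starts with 'un' (count: 1)
  'prepay' -> no (count: 1)
  'jump' -> no (count: 1)
  'disagree' -> no (count: 1)
  'pretest' -> no (count: 1)
  'sing' -> no (count: 1)
  'disobey' -> no (count: 1)
Total with prefix 'un': 1

1


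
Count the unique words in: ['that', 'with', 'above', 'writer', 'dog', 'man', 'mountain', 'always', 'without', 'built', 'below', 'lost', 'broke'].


Listing all tokens and tracking unique types:
  Token 1: 'that' -> NEW (unique so far: 1)
  Token 2: 'with' -> NEW (unique so far: 2)
  Token 3: 'above' -> NEW (unique so far: 3)
  Token 4: 'writer' -> NEW (unique so far: 4)
  Token 5: 'dog' -> NEW (unique so far: 5)
  Token 6: 'man' -> NEW (unique so far: 6)
  Token 7: 'mountain' -> NEW (unique so far: 7)
  Token 8: 'always' -> NEW (unique so far: 8)
  Token 9: 'without' -> NEW (unique so far: 9)
  Token 10: 'built' -> NEW (unique so far: 10)
  Token 11: 'below' -> NEW (unique so far: 11)
  Token 12: 'lost' -> NEW (unique so far: 12)
  Token 13: 'broke' -> NEW (unique so far: 13)
Unique types: ('above', 'always', 'below', 'broke', 'built', 'dog', 'lost', 'man', 'mountain', 'that', 'with', 'without', 'writer')
Vocabulary size: 13

13


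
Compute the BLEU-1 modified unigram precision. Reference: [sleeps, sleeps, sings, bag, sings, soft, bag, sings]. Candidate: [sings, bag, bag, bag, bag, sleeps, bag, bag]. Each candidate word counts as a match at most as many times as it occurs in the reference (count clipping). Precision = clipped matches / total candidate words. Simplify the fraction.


Reference word counts: {'bag': 2, 'sings': 3, 'sleeps': 2, 'soft': 1}
Checking each candidate word (with clipping):
  'sings' -> in reference (ref count 3, used 1/3) -> match (matches: 1)
  'bag' -> in reference (ref count 2, used 1/2) -> match (matches: 2)
  'bag' -> in reference (ref count 2, used 2/2) -> match (matches: 3)
  'bag' -> ref count 2 already used up (2/2) -> clipped, no match (matches: 3)
  'bag' -> ref count 2 already used up (2/2) -> clipped, no match (matches: 3)
  'sleeps' -> in reference (ref count 2, used 1/2) -> match (matches: 4)
  'bag' -> ref count 2 already used up (2/2) -> clipped, no match (matches: 4)
  'bag' -> ref count 2 already used up (2/2) -> clipped, no match (matches: 4)
Clipped matches: 4, Candidate length: 8
Precision = 4/8 = 1/2

1/2


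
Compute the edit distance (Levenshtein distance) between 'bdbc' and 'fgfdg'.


Building DP table for s1='bdbc' (len 4) and s2='fgfdg' (len 5):
       f  g  f  d  g
    0  1  2  3  4  5
  b 1  1  2  3  4  5
  d 2  2  2  3  3  4
  b 3  3  3  3  4  4
  c 4  4  4  4  4  5
Edit distance = dp[4][5] = 5

5


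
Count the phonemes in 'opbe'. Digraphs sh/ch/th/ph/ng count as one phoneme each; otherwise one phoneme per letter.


Parsing 'opbe' greedily, digraphs first:
  'o' -> vowel phoneme (phonemes so far: 1)
  'p' -> consonant phoneme (phonemes so far: 2)
  'b' -> consonant phoneme (phonemes so far: 3)
  'e' -> vowel phoneme (phonemes so far: 4)
Total phonemes: 4

4


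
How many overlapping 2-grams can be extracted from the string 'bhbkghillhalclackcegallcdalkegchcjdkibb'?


String 'bhbkghillhalclackcegallcdalkegchcjdkibb' has length L = 39.
Number of overlapping n-grams = L - n + 1
Substituting: 39 - 2 + 1 = 38

38


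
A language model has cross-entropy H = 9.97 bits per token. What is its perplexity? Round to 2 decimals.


Perplexity formula: PP = 2^H
H = 9.97
PP = 2^9.97
Decompose: 2^9.97 = 2^9 * 2^0.97
2^9 = 512, 2^0.97 ~ 1.9588406
PP ~ 512 * 1.9588406 = 1002.9263872
Rounded to 2 decimals: 1002.93

1002.93


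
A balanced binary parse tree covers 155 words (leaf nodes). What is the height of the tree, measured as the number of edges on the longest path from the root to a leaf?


In a balanced binary tree with n leaves the deepest leaf is ceil(log2(n)) edges below the root.
log2(155) = 7.2761
ceil(7.2761) = 8
height (edges) = 8

8


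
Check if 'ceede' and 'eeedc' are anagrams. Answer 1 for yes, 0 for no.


Sort characters of 'ceede': 'cdeee'
Sort characters of 'eeedc': 'cdeee'
Sorted forms match -> they ARE anagrams
Result: 1

1


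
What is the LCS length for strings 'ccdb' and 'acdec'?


DP table for LCS of 'ccdb' and 'acdec':
       a  c  d  e  c
    0  0  0  0  0  0
  c 0  0  1  1  1  1
  c 0  0  1  1  1  2
  d 0  0  1  2  2  2
  b 0  0  1  2  2  2
LCS: 'cc'
LCS length = 2

2


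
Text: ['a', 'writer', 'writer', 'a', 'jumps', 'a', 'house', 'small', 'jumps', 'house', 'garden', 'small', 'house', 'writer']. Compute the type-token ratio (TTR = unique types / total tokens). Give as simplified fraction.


Tokens: 14
Unique types: ('a', 'garden', 'house', 'jumps', 'small', 'writer') = 6
TTR = 6/14
Simplify: divide both by 2 -> 3/7
TTR = 3/7

3/7


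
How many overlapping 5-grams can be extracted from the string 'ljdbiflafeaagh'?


String 'ljdbiflafeaagh' has length L = 14.
Number of overlapping n-grams = L - n + 1
Substituting: 14 - 5 + 1 = 10

10


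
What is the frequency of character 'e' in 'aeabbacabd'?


Scanning 'aeabbacabd' for 'e':
  Position 1: 'e' -> MATCH (count: 1)
Total occurrences of 'e': 1

1


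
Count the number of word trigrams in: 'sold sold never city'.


Word trigrams from [4] words:
  Trigram 1: (sold sold never)
  Trigram 2: (sold never city)
Total word trigrams: 4 - 2 = 2

2


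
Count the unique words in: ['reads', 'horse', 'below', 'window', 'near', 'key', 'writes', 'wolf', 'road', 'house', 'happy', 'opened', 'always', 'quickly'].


Listing all tokens and tracking unique types:
  Token 1: 'reads' -> NEW (unique so far: 1)
  Token 2: 'horse' -> NEW (unique so far: 2)
  Token 3: 'below' -> NEW (unique so far: 3)
  Token 4: 'window' -> NEW (unique so far: 4)
  Token 5: 'near' -> NEW (unique so far: 5)
  Token 6: 'key' -> NEW (unique so far: 6)
  Token 7: 'writes' -> NEW (unique so far: 7)
  Token 8: 'wolf' -> NEW (unique so far: 8)
  Token 9: 'road' -> NEW (unique so far: 9)
  Token 10: 'house' -> NEW (unique so far: 10)
  Token 11: 'happy' -> NEW (unique so far: 11)
  Token 12: 'opened' -> NEW (unique so far: 12)
  Token 13: 'always' -> NEW (unique so far: 13)
  Token 14: 'quickly' -> NEW (unique so far: 14)
Unique types: ('always', 'below', 'happy', 'horse', 'house', 'key', 'near', 'opened', 'quickly', 'reads', 'road', 'window', 'wolf', 'writes')
Vocabulary size: 14

14


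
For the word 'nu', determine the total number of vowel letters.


Scanning each character of 'nu':
  Position 1: 'n' -> consonant (running count: 0)
  Position 2: 'u' -> vowel (running count: 1)
Total vowels: 1

1
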